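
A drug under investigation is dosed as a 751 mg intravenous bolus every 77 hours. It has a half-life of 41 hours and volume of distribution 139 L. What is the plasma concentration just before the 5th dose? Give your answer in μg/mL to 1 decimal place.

2.0 μg/mL

f = (1/2)^(τ/t½) = (1/2)^(77/41) ≈ 0.2721.
C₀ = D/Vd = 751/139 ≈ 5.403 μg/mL.
Before the 5th dose, 4 doses have been given. Superposition: Cmin = C₀·(f + f² + … + f^4).
≈ 5.403 × (0.2721 + 0.0740 + 0.0201 + 0.0055) ≈ 5.403 × 0.3717 ≈ 2.008 μg/mL.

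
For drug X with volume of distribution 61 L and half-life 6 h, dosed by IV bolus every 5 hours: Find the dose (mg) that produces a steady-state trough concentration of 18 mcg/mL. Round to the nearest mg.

858 mg

τ/t½ = 5/6 ≈ 0.83333, so f = (1/2)^(5/6) ≈ 0.561231.
Cmin,ss = (D/Vd)·f/(1−f), so D = Cmin,ss·Vd·(1−f)/f.
D = 18 × 61 × (1−f)/f ≈ 18 × 61 × 0.78180 ≈ 858.42 mg.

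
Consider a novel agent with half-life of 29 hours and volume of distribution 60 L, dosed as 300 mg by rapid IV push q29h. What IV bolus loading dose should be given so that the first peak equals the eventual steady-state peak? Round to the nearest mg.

f = (1/2)^(29/29) ≈ 0.500000; accumulation ratio R = 1/(1−f) ≈ 2.00000.
Loading dose to hit Cmax,ss on first dose: D_load = D_maint·R ≈ 300 × 2.00000 ≈ 600.00 mg.

600 mg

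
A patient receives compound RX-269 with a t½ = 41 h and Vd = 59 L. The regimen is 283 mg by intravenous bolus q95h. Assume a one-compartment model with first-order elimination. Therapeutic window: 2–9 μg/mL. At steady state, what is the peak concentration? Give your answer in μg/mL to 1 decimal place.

6.0 μg/mL

k = ln2/t½ = ln2/41 ≈ 0.016906 h⁻¹; fraction remaining f = e^(−kτ) = e^(−0.016906×95) ≈ 0.2007.
Accumulation ratio R = 1/(1 − f) ≈ 1/0.7993 ≈ 1.2511.
Each bolus raises the concentration by D/Vd = 283/59 ≈ 4.797 μg/mL.
Steady-state peak Cmax,ss = C₀·R ≈ 4.797 × 1.2511 ≈ 6.002 μg/mL.
Peak 6.0 μg/mL vs MTC 9 μg/mL: below toxic threshold.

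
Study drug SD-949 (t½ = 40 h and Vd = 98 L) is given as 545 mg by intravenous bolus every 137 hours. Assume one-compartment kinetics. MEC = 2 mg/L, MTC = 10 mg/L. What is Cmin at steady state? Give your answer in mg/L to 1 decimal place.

0.6 mg/L

τ/t½ = 137/40 ≈ 3.425, so fraction remaining f = (1/2)^(137/40) ≈ 0.0931.
Accumulation ratio R = 1/(1 − f) ≈ 1/0.9069 ≈ 1.1027.
Single-dose peak C₀ = D/Vd = 545/98 ≈ 5.561 mg/L.
Cmax,ss = C₀/(1 − f) ≈ 5.561/0.9069 ≈ 6.132 mg/L.
One interval later, Cmin,ss = Cmax,ss·e^(−kτ) ≈ 6.132 × 0.0931 ≈ 0.571 mg/L.
Trough 0.6 mg/L vs MEC 2 mg/L: subtherapeutic.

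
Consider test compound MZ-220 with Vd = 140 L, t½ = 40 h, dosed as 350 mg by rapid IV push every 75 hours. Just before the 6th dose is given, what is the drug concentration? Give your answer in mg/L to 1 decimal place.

0.9 mg/L

f = (1/2)^(τ/t½) = (1/2)^(75/40) ≈ 0.2726.
C₀ = D/Vd = 350/140 ≈ 2.500 mg/L.
Before the 6th dose, 5 doses have been given. Superposition: Cmin = C₀·(f + f² + … + f^5).
≈ 2.500 × (0.2726 + 0.0743 + 0.0203 + 0.0055 + 0.0015) ≈ 2.500 × 0.3742 ≈ 0.935 mg/L.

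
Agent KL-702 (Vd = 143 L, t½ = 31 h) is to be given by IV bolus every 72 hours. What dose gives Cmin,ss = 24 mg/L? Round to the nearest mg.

τ/t½ = 72/31 ≈ 2.3226, so f = (1/2)^(72/31) ≈ 0.199910.
Cmin,ss = (D/Vd)·f/(1−f), so D = Cmin,ss·Vd·(1−f)/f.
D = 24 × 143 × (1−f)/f ≈ 24 × 143 × 4.00225 ≈ 13735.72 mg.

13736 mg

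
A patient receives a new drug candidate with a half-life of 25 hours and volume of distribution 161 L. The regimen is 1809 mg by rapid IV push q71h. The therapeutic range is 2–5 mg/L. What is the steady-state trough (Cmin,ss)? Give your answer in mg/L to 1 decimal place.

Over one 71-h interval, 71/25 ≈ 2.84 half-lives elapse, leaving f ≈ 0.1397 of each dose.
Each bolus raises the concentration by D/Vd = 1809/161 ≈ 11.236 mg/L.
Steady-state trough Cmin,ss = C₀·f/(1−f) ≈ 11.236 × 0.1397/0.8603 ≈ 1.825 mg/L.
Trough 1.8 mg/L vs MEC 2 mg/L: subtherapeutic.

1.8 mg/L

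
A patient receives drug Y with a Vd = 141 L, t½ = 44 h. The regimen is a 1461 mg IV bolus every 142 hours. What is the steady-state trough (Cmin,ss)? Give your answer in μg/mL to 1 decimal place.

1.2 μg/mL

τ/t½ = 142/44 ≈ 3.2273, so fraction remaining f = (1/2)^(142/44) ≈ 0.1068.
At steady state, accumulation factor R = 1/(1 − e^(−kτ)) ≈ 1.1196.
Single-dose peak C₀ = D/Vd = 1461/141 ≈ 10.362 μg/mL.
Cmax,ss = C₀/(1 − f) ≈ 10.362/0.8932 ≈ 11.601 μg/mL.
Steady-state trough Cmin,ss = Cmax,ss·f ≈ 11.601 × 0.1068 ≈ 1.239 μg/mL.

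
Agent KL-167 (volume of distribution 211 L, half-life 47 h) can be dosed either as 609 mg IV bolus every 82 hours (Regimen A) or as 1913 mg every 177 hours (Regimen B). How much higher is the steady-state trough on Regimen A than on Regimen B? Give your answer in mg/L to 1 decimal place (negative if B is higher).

0.5 mg/L

Regimen A: f = (1/2)^(82/47) ≈ 0.2984; Cmin,ss = (609/211)·f/(1−f) ≈ 1.228 mg/L.
Regimen B: f = (1/2)^(177/47) ≈ 0.0735; Cmin,ss = (1913/211)·f/(1−f) ≈ 0.719 mg/L.
Difference ≈ 1.228 − 0.719 ≈ 0.509 mg/L.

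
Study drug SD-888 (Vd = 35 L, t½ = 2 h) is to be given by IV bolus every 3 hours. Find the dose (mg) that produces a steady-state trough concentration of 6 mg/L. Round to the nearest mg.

τ/t½ = 3/2 ≈ 1.5, so f = (1/2)^(3/2) ≈ 0.353553.
Cmin,ss = (D/Vd)·f/(1−f), so D = Cmin,ss·Vd·(1−f)/f.
D = 6 × 35 × (1−f)/f ≈ 6 × 35 × 1.82843 ≈ 383.97 mg.

384 mg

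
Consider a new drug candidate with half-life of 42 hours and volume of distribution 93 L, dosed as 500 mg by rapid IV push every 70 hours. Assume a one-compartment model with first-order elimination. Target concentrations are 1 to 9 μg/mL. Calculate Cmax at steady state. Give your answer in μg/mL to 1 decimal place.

k = ln2/t½ = ln2/42 ≈ 0.016504 h⁻¹; fraction remaining f = e^(−kτ) = e^(−0.016504×70) ≈ 0.3150.
At steady state, accumulation factor R = 1/(1 − e^(−kτ)) ≈ 1.4599.
Each bolus raises the concentration by D/Vd = 500/93 ≈ 5.376 μg/mL.
Steady-state peak Cmax,ss = C₀·R ≈ 5.376 × 1.4599 ≈ 7.848 μg/mL.
Peak 7.8 μg/mL vs MTC 9 μg/mL: below toxic threshold.

7.8 μg/mL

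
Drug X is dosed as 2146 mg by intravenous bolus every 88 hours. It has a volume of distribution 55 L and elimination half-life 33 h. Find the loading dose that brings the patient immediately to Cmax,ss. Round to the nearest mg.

f = (1/2)^(88/33) ≈ 0.157490; accumulation ratio R = 1/(1−f) ≈ 1.18693.
Loading dose to hit Cmax,ss on first dose: D_load = D_maint·R ≈ 2146 × 1.18693 ≈ 2547.15 mg.

2547 mg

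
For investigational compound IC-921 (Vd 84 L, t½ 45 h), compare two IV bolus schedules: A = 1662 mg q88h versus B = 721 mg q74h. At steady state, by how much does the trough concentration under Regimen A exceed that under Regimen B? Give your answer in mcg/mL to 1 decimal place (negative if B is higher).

Regimen A: f = (1/2)^(88/45) ≈ 0.2578; Cmin,ss = (1662/84)·f/(1−f) ≈ 6.872 mcg/mL.
Regimen B: f = (1/2)^(74/45) ≈ 0.3199; Cmin,ss = (721/84)·f/(1−f) ≈ 4.037 mcg/mL.
Difference ≈ 6.872 − 4.037 ≈ 2.835 mcg/mL.

2.8 mcg/mL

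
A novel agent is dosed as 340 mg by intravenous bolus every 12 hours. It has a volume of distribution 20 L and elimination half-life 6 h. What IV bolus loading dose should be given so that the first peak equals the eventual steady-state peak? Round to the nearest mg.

f = (1/2)^(12/6) ≈ 0.250000; accumulation ratio R = 1/(1−f) ≈ 1.33333.
Loading dose to hit Cmax,ss on first dose: D_load = D_maint·R ≈ 340 × 1.33333 ≈ 453.33 mg.

453 mg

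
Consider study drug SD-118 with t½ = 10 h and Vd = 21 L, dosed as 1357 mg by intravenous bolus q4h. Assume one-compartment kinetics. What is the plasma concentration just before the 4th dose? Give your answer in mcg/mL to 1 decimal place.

114.2 mcg/mL

f = (1/2)^(τ/t½) = (1/2)^(4/10) ≈ 0.7579.
C₀ = D/Vd = 1357/21 ≈ 64.619 mcg/mL.
Before the 4th dose, 3 doses have been given. Superposition: Cmin = C₀·(f + f² + … + f^3).
≈ 64.619 × (0.7579 + 0.5744 + 0.4353) ≈ 64.619 × 1.7676 ≈ 114.221 mcg/mL.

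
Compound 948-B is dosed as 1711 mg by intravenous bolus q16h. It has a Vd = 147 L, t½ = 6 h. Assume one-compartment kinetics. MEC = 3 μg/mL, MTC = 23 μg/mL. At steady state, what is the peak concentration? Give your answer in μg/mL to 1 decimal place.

Over one 16-h interval, 16/6 ≈ 2.6667 half-lives elapse, leaving f ≈ 0.1575 of each dose.
At steady state, accumulation factor R = 1/(1 − e^(−kτ)) ≈ 1.1869.
Each bolus raises the concentration by D/Vd = 1711/147 ≈ 11.639 μg/mL.
Steady-state peak Cmax,ss = C₀·R ≈ 11.639 × 1.1869 ≈ 13.814 μg/mL.
Peak 13.8 μg/mL vs MTC 23 μg/mL: below toxic threshold.

13.8 μg/mL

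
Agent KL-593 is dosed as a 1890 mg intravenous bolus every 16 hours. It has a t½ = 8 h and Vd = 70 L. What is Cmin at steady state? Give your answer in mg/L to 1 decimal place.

9.0 mg/L

The dosing interval is 2 half-lives, so f = 2^(−2) = 0.25.
At steady state, R = 1/(1 − 0.25) = 4/3.
Single-dose peak C₀ = D/Vd = 1890/70 = 27 mg/L.
Steady-state peak Cmax,ss = C₀·R = 27 × 4/3 ≈ 36.000 mg/L.
Steady-state trough Cmin,ss = Cmax,ss·f ≈ 36.000 × 0.25 ≈ 9.000 mg/L.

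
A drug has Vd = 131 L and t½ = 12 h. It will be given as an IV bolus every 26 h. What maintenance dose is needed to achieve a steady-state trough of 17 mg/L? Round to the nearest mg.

τ/t½ = 26/12 ≈ 2.1667, so f = (1/2)^(26/12) ≈ 0.222725.
Cmin,ss = (D/Vd)·f/(1−f), so D = Cmin,ss·Vd·(1−f)/f.
D = 17 × 131 × (1−f)/f ≈ 17 × 131 × 3.48984 ≈ 7771.87 mg.

7772 mg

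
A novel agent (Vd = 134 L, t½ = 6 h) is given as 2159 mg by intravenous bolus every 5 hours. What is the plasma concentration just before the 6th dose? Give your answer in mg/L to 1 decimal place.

f = (1/2)^(τ/t½) = (1/2)^(5/6) ≈ 0.5612.
C₀ = D/Vd = 2159/134 ≈ 16.112 mg/L.
Before the 6th dose, 5 doses have been given. Superposition: Cmin = C₀·(f + f² + … + f^5).
≈ 16.112 × (0.5612 + 0.3149 + 0.1767 + 0.0992 + 0.0557) ≈ 16.112 × 1.2077 ≈ 19.458 mg/L.

19.5 mg/L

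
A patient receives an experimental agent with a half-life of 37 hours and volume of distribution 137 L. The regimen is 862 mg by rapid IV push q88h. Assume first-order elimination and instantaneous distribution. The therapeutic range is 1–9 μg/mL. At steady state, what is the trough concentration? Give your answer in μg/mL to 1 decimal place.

τ/t½ = 88/37 ≈ 2.3784, so fraction remaining f = (1/2)^(88/37) ≈ 0.1923.
Each bolus raises the concentration by D/Vd = 862/137 ≈ 6.292 μg/mL.
Steady-state trough Cmin,ss = C₀·f/(1−f) ≈ 6.292 × 0.1923/0.8077 ≈ 1.498 μg/mL.
Trough 1.5 μg/mL vs MEC 1 μg/mL: adequate.

1.5 μg/mL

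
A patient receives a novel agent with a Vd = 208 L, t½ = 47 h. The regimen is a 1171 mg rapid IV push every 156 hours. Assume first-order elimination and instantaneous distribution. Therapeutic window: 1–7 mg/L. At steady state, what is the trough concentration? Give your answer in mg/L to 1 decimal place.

Over one 156-h interval, 156/47 ≈ 3.3191 half-lives elapse, leaving f ≈ 0.1002 of each dose.
Single-dose peak C₀ = D/Vd = 1171/208 ≈ 5.630 mg/L.
Steady-state trough Cmin,ss = C₀·f/(1−f) ≈ 5.630 × 0.1002/0.8998 ≈ 0.627 mg/L.
Trough 0.6 mg/L vs MEC 1 mg/L: subtherapeutic.

0.6 mg/L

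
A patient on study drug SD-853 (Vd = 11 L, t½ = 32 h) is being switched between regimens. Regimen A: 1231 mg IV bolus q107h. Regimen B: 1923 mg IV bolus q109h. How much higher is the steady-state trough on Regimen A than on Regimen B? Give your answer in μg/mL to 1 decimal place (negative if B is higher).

-6.0 μg/mL

Regimen A: f = (1/2)^(107/32) ≈ 0.0985; Cmin,ss = (1231/11)·f/(1−f) ≈ 12.227 μg/mL.
Regimen B: f = (1/2)^(109/32) ≈ 0.0943; Cmin,ss = (1923/11)·f/(1−f) ≈ 18.202 μg/mL.
Difference ≈ 12.227 − 18.202 ≈ -5.975 μg/mL.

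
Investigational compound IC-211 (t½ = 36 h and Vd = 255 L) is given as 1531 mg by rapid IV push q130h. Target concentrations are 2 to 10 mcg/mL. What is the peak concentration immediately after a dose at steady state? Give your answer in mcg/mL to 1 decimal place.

τ/t½ = 130/36 ≈ 3.6111, so fraction remaining f = (1/2)^(130/36) ≈ 0.0818.
At steady state, accumulation factor R = 1/(1 − e^(−kτ)) ≈ 1.0891.
Single-dose peak C₀ = D/Vd = 1531/255 ≈ 6.004 mcg/mL.
Steady-state peak Cmax,ss = C₀·R ≈ 6.004 × 1.0891 ≈ 6.539 mcg/mL.
Peak 6.5 mcg/mL vs MTC 10 mcg/mL: below toxic threshold.

6.5 mcg/mL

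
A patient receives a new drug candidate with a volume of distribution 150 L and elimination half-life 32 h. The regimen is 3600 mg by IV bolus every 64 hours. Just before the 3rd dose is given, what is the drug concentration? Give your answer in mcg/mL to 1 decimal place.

f = (1/2)^(τ/t½) = (1/2)^(64/32) ≈ 0.2500.
C₀ = D/Vd = 3600/150 ≈ 24.000 mcg/mL.
Before the 3rd dose, 2 doses have been given. Superposition: Cmin = C₀·(f + f²).
≈ 24.000 × (0.2500 + 0.0625) ≈ 24.000 × 0.3125 ≈ 7.500 mcg/mL.

7.5 mcg/mL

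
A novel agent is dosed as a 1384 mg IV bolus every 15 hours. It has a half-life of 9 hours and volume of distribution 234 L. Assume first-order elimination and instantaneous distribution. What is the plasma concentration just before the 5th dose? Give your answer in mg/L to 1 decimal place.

2.7 mg/L

f = (1/2)^(τ/t½) = (1/2)^(15/9) ≈ 0.3150.
C₀ = D/Vd = 1384/234 ≈ 5.915 mg/L.
Before the 5th dose, 4 doses have been given. Superposition: Cmin = C₀·(f + f² + … + f^4).
≈ 5.915 × (0.3150 + 0.0992 + 0.0313 + 0.0098) ≈ 5.915 × 0.4553 ≈ 2.693 mg/L.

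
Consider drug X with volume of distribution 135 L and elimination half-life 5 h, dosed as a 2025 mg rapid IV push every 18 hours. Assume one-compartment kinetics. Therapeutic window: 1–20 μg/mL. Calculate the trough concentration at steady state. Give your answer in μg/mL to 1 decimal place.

Over one 18-h interval, 18/5 ≈ 3.6 half-lives elapse, leaving f ≈ 0.0825 of each dose.
At steady state, accumulation factor R = 1/(1 − e^(−kτ)) ≈ 1.0899.
Single-dose peak C₀ = D/Vd = 2025/135 ≈ 15.000 μg/mL.
Steady-state peak Cmax,ss = C₀·R ≈ 15.000 × 1.0899 ≈ 16.349 μg/mL.
Steady-state trough Cmin,ss = Cmax,ss·f ≈ 16.349 × 0.0825 ≈ 1.349 μg/mL.
Trough 1.3 μg/mL vs MEC 1 μg/mL: adequate.

1.3 μg/mL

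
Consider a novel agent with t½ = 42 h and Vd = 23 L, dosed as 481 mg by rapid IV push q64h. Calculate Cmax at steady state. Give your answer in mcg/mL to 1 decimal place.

32.1 mcg/mL

Over one 64-h interval, 64/42 ≈ 1.5238 half-lives elapse, leaving f ≈ 0.3478 of each dose.
At steady state, accumulation factor R = 1/(1 − e^(−kτ)) ≈ 1.5333.
Single-dose peak C₀ = D/Vd = 481/23 ≈ 20.913 mcg/mL.
Cmax,ss = C₀/(1 − f) ≈ 20.913/0.6522 ≈ 32.065 mcg/mL.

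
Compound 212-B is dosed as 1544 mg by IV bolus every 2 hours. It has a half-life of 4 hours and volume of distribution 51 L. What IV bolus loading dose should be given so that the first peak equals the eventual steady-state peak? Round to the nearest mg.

f = (1/2)^(2/4) ≈ 0.707107; accumulation ratio R = 1/(1−f) ≈ 3.41422.
Loading dose to hit Cmax,ss on first dose: D_load = D_maint·R ≈ 1544 × 3.41422 ≈ 5271.56 mg.

5272 mg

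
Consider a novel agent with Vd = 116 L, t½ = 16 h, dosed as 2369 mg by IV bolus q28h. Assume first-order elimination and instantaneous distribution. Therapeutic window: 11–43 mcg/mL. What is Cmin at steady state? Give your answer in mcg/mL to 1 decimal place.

8.6 mcg/mL

Over one 28-h interval, 28/16 ≈ 1.75 half-lives elapse, leaving f ≈ 0.2973 of each dose.
At steady state, accumulation factor R = 1/(1 − e^(−kτ)) ≈ 1.4231.
Each bolus raises the concentration by D/Vd = 2369/116 ≈ 20.422 mcg/mL.
Cmax,ss = C₀/(1 − f) ≈ 20.422/0.7027 ≈ 29.062 mcg/mL.
Steady-state trough Cmin,ss = Cmax,ss·f ≈ 29.062 × 0.2973 ≈ 8.640 mcg/mL.
Trough 8.6 mcg/mL vs MEC 11 mcg/mL: subtherapeutic.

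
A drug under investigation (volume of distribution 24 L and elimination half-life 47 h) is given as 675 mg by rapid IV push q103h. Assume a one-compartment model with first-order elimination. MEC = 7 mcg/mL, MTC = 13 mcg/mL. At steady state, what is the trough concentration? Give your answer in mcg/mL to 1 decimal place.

k = ln2/t½ = ln2/47 ≈ 0.014748 h⁻¹; fraction remaining f = e^(−kτ) = e^(−0.014748×103) ≈ 0.2189.
Accumulation ratio R = 1/(1 − f) ≈ 1/0.7811 ≈ 1.2802.
Each bolus raises the concentration by D/Vd = 675/24 ≈ 28.125 mcg/mL.
Steady-state peak Cmax,ss = C₀·R ≈ 28.125 × 1.2802 ≈ 36.006 mcg/mL.
Steady-state trough Cmin,ss = Cmax,ss·f ≈ 36.006 × 0.2189 ≈ 7.882 mcg/mL.
Trough 7.9 mcg/mL vs MEC 7 mcg/mL: adequate.

7.9 mcg/mL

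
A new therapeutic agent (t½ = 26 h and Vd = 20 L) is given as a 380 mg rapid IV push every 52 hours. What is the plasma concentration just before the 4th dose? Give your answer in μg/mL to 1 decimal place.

6.2 μg/mL

f = (1/2)^(τ/t½) = (1/2)^(52/26) ≈ 0.2500.
C₀ = D/Vd = 380/20 ≈ 19.000 μg/mL.
Before the 4th dose, 3 doses have been given. Superposition: Cmin = C₀·(f + f² + … + f^3).
≈ 19.000 × (0.2500 + 0.0625 + 0.0156) ≈ 19.000 × 0.3281 ≈ 6.234 μg/mL.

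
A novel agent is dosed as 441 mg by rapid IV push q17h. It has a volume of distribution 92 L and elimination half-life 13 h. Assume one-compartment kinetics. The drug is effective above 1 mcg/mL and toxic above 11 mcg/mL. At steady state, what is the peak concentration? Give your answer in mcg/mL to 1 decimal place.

8.0 mcg/mL

τ/t½ = 17/13 ≈ 1.3077, so fraction remaining f = (1/2)^(17/13) ≈ 0.4040.
At steady state, accumulation factor R = 1/(1 − e^(−kτ)) ≈ 1.6779.
Single-dose peak C₀ = D/Vd = 441/92 ≈ 4.793 mcg/mL.
Cmax,ss = C₀/(1 − f) ≈ 4.793/0.5960 ≈ 8.042 mcg/mL.
Peak 8.0 mcg/mL vs MTC 11 mcg/mL: below toxic threshold.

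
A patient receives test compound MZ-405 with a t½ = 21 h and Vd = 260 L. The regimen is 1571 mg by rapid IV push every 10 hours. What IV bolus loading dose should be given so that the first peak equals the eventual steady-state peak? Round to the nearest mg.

f = (1/2)^(10/21) ≈ 0.718873; accumulation ratio R = 1/(1−f) ≈ 3.55711.
Loading dose to hit Cmax,ss on first dose: D_load = D_maint·R ≈ 1571 × 3.55711 ≈ 5588.22 mg.

5588 mg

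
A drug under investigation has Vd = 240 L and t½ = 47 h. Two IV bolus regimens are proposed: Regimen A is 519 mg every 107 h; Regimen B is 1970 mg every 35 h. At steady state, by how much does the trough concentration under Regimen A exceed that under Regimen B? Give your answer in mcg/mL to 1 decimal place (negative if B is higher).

-11.6 mcg/mL

Regimen A: f = (1/2)^(107/47) ≈ 0.2064; Cmin,ss = (519/240)·f/(1−f) ≈ 0.562 mcg/mL.
Regimen B: f = (1/2)^(35/47) ≈ 0.5968; Cmin,ss = (1970/240)·f/(1−f) ≈ 12.150 mcg/mL.
Difference ≈ 0.562 − 12.150 ≈ -11.588 mcg/mL.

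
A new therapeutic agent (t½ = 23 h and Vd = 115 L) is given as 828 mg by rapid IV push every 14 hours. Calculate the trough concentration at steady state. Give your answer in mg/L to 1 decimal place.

13.7 mg/L

k = ln2/t½ = ln2/23 ≈ 0.030137 h⁻¹; fraction remaining f = e^(−kτ) = e^(−0.030137×14) ≈ 0.6558.
Each bolus raises the concentration by D/Vd = 828/115 ≈ 7.200 mg/L.
Steady-state trough Cmin,ss = C₀·f/(1−f) ≈ 7.200 × 0.6558/0.3442 ≈ 13.718 mg/L.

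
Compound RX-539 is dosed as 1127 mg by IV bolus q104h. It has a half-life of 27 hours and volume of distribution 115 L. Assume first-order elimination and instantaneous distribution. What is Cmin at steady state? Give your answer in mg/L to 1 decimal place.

τ/t½ = 104/27 ≈ 3.8519, so fraction remaining f = (1/2)^(104/27) ≈ 0.0693.
Each bolus raises the concentration by D/Vd = 1127/115 ≈ 9.800 mg/L.
Steady-state trough Cmin,ss = C₀·f/(1−f) ≈ 9.800 × 0.0693/0.9307 ≈ 0.730 mg/L.

0.7 mg/L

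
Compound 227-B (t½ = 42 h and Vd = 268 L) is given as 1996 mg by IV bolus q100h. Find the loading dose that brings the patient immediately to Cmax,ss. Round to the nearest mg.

2470 mg

f = (1/2)^(100/42) ≈ 0.191983; accumulation ratio R = 1/(1−f) ≈ 1.23760.
Loading dose to hit Cmax,ss on first dose: D_load = D_maint·R ≈ 1996 × 1.23760 ≈ 2470.25 mg.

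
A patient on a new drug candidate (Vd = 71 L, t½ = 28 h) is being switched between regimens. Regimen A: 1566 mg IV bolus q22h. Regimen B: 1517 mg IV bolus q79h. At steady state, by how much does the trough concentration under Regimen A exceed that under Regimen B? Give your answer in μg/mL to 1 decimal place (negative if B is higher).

Regimen A: f = (1/2)^(22/28) ≈ 0.5801; Cmin,ss = (1566/71)·f/(1−f) ≈ 30.471 μg/mL.
Regimen B: f = (1/2)^(79/28) ≈ 0.1415; Cmin,ss = (1517/71)·f/(1−f) ≈ 3.522 μg/mL.
Difference ≈ 30.471 − 3.522 ≈ 26.949 μg/mL.

26.9 μg/mL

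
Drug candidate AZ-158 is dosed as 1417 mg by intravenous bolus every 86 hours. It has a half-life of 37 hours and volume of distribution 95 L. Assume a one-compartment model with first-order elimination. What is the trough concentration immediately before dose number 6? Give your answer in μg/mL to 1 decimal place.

3.7 μg/mL

f = (1/2)^(τ/t½) = (1/2)^(86/37) ≈ 0.1997.
C₀ = D/Vd = 1417/95 ≈ 14.916 μg/mL.
Before the 6th dose, 5 doses have been given. Superposition: Cmin = C₀·(f + f² + … + f^5).
≈ 14.916 × (0.1997 + 0.0399 + 0.0080 + 0.0016 + 0.0003) ≈ 14.916 × 0.2495 ≈ 3.722 μg/mL.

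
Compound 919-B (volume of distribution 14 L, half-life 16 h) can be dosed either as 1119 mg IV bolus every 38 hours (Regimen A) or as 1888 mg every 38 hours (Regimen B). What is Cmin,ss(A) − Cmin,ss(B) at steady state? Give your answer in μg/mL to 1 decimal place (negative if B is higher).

Regimen A: f = (1/2)^(38/16) ≈ 0.1928; Cmin,ss = (1119/14)·f/(1−f) ≈ 19.091 μg/mL.
Regimen B: f = (1/2)^(38/16) ≈ 0.1928; Cmin,ss = (1888/14)·f/(1−f) ≈ 32.211 μg/mL.
Difference ≈ 19.091 − 32.211 ≈ -13.120 μg/mL.

-13.1 μg/mL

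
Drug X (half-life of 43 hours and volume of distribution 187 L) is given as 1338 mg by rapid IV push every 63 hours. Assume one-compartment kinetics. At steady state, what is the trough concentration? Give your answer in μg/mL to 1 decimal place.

k = ln2/t½ = ln2/43 ≈ 0.016120 h⁻¹; fraction remaining f = e^(−kτ) = e^(−0.016120×63) ≈ 0.3622.
At steady state, accumulation factor R = 1/(1 − e^(−kτ)) ≈ 1.5679.
Single-dose peak C₀ = D/Vd = 1338/187 ≈ 7.155 μg/mL.
Cmax,ss = C₀/(1 − f) ≈ 7.155/0.6378 ≈ 11.218 μg/mL.
Steady-state trough Cmin,ss = Cmax,ss·f ≈ 11.218 × 0.3622 ≈ 4.063 μg/mL.

4.1 μg/mL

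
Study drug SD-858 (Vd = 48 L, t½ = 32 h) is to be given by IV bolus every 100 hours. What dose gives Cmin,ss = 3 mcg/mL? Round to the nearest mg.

τ/t½ = 100/32 ≈ 3.125, so f = (1/2)^(100/32) ≈ 0.114626.
Cmin,ss = (D/Vd)·f/(1−f), so D = Cmin,ss·Vd·(1−f)/f.
D = 3 × 48 × (1−f)/f ≈ 3 × 48 × 7.72402 ≈ 1112.26 mg.

1112 mg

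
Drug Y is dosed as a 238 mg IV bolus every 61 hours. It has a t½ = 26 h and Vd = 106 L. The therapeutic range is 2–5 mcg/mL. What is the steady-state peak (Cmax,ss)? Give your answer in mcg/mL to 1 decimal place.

2.8 mcg/mL

k = ln2/t½ = ln2/26 ≈ 0.026660 h⁻¹; fraction remaining f = e^(−kτ) = e^(−0.026660×61) ≈ 0.1967.
Accumulation ratio R = 1/(1 − f) ≈ 1/0.8033 ≈ 1.2449.
Each bolus raises the concentration by D/Vd = 238/106 ≈ 2.245 mcg/mL.
Steady-state peak Cmax,ss = C₀·R ≈ 2.245 × 1.2449 ≈ 2.795 mcg/mL.
Peak 2.8 mcg/mL vs MTC 5 mcg/mL: below toxic threshold.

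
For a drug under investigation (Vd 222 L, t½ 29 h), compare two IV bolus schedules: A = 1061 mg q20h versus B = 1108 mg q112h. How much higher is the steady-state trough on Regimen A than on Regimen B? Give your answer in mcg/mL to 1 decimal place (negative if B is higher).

Regimen A: f = (1/2)^(20/29) ≈ 0.6200; Cmin,ss = (1061/222)·f/(1−f) ≈ 7.798 mcg/mL.
Regimen B: f = (1/2)^(112/29) ≈ 0.0688; Cmin,ss = (1108/222)·f/(1−f) ≈ 0.369 mcg/mL.
Difference ≈ 7.798 − 0.369 ≈ 7.429 mcg/mL.

7.4 mcg/mL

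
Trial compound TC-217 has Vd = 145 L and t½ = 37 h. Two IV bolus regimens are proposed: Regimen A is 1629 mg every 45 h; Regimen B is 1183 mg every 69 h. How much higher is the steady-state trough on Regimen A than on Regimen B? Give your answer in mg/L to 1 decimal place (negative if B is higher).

5.4 mg/L

Regimen A: f = (1/2)^(45/37) ≈ 0.4304; Cmin,ss = (1629/145)·f/(1−f) ≈ 8.489 mg/L.
Regimen B: f = (1/2)^(69/37) ≈ 0.2745; Cmin,ss = (1183/145)·f/(1−f) ≈ 3.087 mg/L.
Difference ≈ 8.489 − 3.087 ≈ 5.402 mg/L.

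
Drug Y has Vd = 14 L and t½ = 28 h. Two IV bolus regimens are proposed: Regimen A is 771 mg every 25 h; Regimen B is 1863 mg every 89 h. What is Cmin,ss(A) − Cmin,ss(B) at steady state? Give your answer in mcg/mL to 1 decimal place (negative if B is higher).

Regimen A: f = (1/2)^(25/28) ≈ 0.5385; Cmin,ss = (771/14)·f/(1−f) ≈ 64.260 mcg/mL.
Regimen B: f = (1/2)^(89/28) ≈ 0.1104; Cmin,ss = (1863/14)·f/(1−f) ≈ 16.514 mcg/mL.
Difference ≈ 64.260 − 16.514 ≈ 47.746 mcg/mL.

47.7 mcg/mL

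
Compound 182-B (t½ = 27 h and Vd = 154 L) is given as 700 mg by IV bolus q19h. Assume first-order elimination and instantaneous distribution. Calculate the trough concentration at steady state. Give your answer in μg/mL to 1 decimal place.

7.2 μg/mL

τ/t½ = 19/27 ≈ 0.7037, so fraction remaining f = (1/2)^(19/27) ≈ 0.6140.
At steady state, accumulation factor R = 1/(1 − e^(−kτ)) ≈ 2.5907.
Single-dose peak C₀ = D/Vd = 700/154 ≈ 4.545 μg/mL.
Steady-state peak Cmax,ss = C₀·R ≈ 4.545 × 2.5907 ≈ 11.775 μg/mL.
Steady-state trough Cmin,ss = Cmax,ss·f ≈ 11.775 × 0.6140 ≈ 7.230 μg/mL.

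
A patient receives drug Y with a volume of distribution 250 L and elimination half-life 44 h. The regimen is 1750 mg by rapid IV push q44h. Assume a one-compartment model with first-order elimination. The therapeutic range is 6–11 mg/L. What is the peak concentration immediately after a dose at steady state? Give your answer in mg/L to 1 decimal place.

The dosing interval is 1 half-life, so f = 2^(−1) = 0.5.
At steady state, R = 1/(1 − 0.5) = 2/1.
Single-dose peak C₀ = D/Vd = 1750/250 = 7 mg/L.
Steady-state peak Cmax,ss = C₀·R = 7 × 2/1 ≈ 14.000 mg/L.
Peak 14.0 mg/L vs MTC 11 mg/L: exceeds toxic threshold.

14.0 mg/L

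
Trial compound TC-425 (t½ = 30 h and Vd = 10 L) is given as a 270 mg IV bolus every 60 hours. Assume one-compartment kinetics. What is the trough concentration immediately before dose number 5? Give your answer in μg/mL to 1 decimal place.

f = (1/2)^(τ/t½) = (1/2)^(60/30) ≈ 0.2500.
C₀ = D/Vd = 270/10 ≈ 27.000 μg/mL.
Before the 5th dose, 4 doses have been given. Superposition: Cmin = C₀·(f + f² + … + f^4).
≈ 27.000 × (0.2500 + 0.0625 + 0.0156 + 0.0039) ≈ 27.000 × 0.3320 ≈ 8.964 μg/mL.

9.0 μg/mL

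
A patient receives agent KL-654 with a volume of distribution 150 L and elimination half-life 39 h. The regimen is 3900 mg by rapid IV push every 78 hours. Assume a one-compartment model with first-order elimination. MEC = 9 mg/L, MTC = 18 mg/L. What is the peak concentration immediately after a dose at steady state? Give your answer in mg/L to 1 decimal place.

τ = 78 h = 2 half-lives, so f = (1/2)^2 = 0.25.
Accumulation ratio R = 1/(1 − f) = 1/0.75 = 4/3.
Single-dose peak C₀ = D/Vd = 3900/150 = 26 mg/L.
Steady-state peak Cmax,ss = C₀·R = 26 × 4/3 ≈ 34.667 mg/L.
Peak 34.7 mg/L vs MTC 18 mg/L: exceeds toxic threshold.

34.7 mg/L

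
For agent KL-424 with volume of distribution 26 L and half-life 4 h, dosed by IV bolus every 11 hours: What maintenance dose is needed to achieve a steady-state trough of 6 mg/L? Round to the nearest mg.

τ/t½ = 11/4 ≈ 2.75, so f = (1/2)^(11/4) ≈ 0.148651.
Cmin,ss = (D/Vd)·f/(1−f), so D = Cmin,ss·Vd·(1−f)/f.
D = 6 × 26 × (1−f)/f ≈ 6 × 26 × 5.72717 ≈ 893.44 mg.

893 mg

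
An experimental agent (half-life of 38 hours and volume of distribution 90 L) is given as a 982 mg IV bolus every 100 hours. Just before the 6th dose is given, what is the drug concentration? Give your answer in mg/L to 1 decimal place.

2.1 mg/L

f = (1/2)^(τ/t½) = (1/2)^(100/38) ≈ 0.1614.
C₀ = D/Vd = 982/90 ≈ 10.911 mg/L.
Before the 6th dose, 5 doses have been given. Superposition: Cmin = C₀·(f + f² + … + f^5).
≈ 10.911 × (0.1614 + 0.0260 + 0.0042 + 0.0007 + 0.0001) ≈ 10.911 × 0.1924 ≈ 2.099 mg/L.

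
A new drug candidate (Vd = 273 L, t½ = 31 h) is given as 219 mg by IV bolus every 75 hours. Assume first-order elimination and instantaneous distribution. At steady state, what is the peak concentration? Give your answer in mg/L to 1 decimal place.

1.0 mg/L

τ/t½ = 75/31 ≈ 2.4194, so fraction remaining f = (1/2)^(75/31) ≈ 0.1869.
Accumulation ratio R = 1/(1 − f) ≈ 1/0.8131 ≈ 1.2299.
Each bolus raises the concentration by D/Vd = 219/273 ≈ 0.802 mg/L.
Steady-state peak Cmax,ss = C₀·R ≈ 0.802 × 1.2299 ≈ 0.986 mg/L.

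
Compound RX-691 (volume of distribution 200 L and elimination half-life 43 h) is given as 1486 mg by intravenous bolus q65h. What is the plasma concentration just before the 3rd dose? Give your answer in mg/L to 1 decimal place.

f = (1/2)^(τ/t½) = (1/2)^(65/43) ≈ 0.3507.
C₀ = D/Vd = 1486/200 ≈ 7.430 mg/L.
Before the 3rd dose, 2 doses have been given. Superposition: Cmin = C₀·(f + f²).
≈ 7.430 × (0.3507 + 0.1230) ≈ 7.430 × 0.4737 ≈ 3.520 mg/L.

3.5 mg/L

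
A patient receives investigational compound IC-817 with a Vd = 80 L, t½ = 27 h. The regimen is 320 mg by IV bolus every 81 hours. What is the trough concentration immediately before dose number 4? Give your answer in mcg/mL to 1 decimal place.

f = (1/2)^(τ/t½) = (1/2)^(81/27) ≈ 0.1250.
C₀ = D/Vd = 320/80 ≈ 4.000 mcg/mL.
Before the 4th dose, 3 doses have been given. Superposition: Cmin = C₀·(f + f² + … + f^3).
≈ 4.000 × (0.1250 + 0.0156 + 0.0020) ≈ 4.000 × 0.1426 ≈ 0.570 mcg/mL.

0.6 mcg/mL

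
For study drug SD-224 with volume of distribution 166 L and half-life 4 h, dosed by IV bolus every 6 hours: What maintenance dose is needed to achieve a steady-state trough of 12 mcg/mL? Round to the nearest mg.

3642 mg

τ/t½ = 6/4 ≈ 1.5, so f = (1/2)^(6/4) ≈ 0.353553.
Cmin,ss = (D/Vd)·f/(1−f), so D = Cmin,ss·Vd·(1−f)/f.
D = 12 × 166 × (1−f)/f ≈ 12 × 166 × 1.82843 ≈ 3642.23 mg.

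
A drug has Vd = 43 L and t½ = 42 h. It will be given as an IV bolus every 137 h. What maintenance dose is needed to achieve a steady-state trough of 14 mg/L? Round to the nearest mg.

5173 mg

τ/t½ = 137/42 ≈ 3.2619, so f = (1/2)^(137/42) ≈ 0.104248.
Cmin,ss = (D/Vd)·f/(1−f), so D = Cmin,ss·Vd·(1−f)/f.
D = 14 × 43 × (1−f)/f ≈ 14 × 43 × 8.59251 ≈ 5172.69 mg.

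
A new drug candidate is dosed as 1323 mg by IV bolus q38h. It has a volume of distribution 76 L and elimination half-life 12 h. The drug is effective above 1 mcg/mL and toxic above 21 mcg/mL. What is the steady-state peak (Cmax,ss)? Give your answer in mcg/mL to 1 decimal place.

19.6 mcg/mL

k = ln2/t½ = ln2/12 ≈ 0.057762 h⁻¹; fraction remaining f = e^(−kτ) = e^(−0.057762×38) ≈ 0.1114.
At steady state, accumulation factor R = 1/(1 − e^(−kτ)) ≈ 1.1254.
Each bolus raises the concentration by D/Vd = 1323/76 ≈ 17.408 mcg/mL.
Steady-state peak Cmax,ss = C₀·R ≈ 17.408 × 1.1254 ≈ 19.591 mcg/mL.
Peak 19.6 mcg/mL vs MTC 21 mcg/mL: below toxic threshold.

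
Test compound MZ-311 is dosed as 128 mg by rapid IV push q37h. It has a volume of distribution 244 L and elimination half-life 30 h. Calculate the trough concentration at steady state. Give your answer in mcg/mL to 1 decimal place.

0.4 mcg/mL

τ/t½ = 37/30 ≈ 1.2333, so fraction remaining f = (1/2)^(37/30) ≈ 0.4253.
Accumulation ratio R = 1/(1 − f) ≈ 1/0.5747 ≈ 1.7400.
Single-dose peak C₀ = D/Vd = 128/244 ≈ 0.525 mcg/mL.
Steady-state peak Cmax,ss = C₀·R ≈ 0.525 × 1.7400 ≈ 0.913 mcg/mL.
One interval later, Cmin,ss = Cmax,ss·e^(−kτ) ≈ 0.913 × 0.4253 ≈ 0.388 mcg/mL.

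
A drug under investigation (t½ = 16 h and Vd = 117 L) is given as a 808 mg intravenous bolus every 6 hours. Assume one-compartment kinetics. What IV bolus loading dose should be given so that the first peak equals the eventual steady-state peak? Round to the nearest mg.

f = (1/2)^(6/16) ≈ 0.771105; accumulation ratio R = 1/(1−f) ≈ 4.36882.
Loading dose to hit Cmax,ss on first dose: D_load = D_maint·R ≈ 808 × 4.36882 ≈ 3530.01 mg.

3530 mg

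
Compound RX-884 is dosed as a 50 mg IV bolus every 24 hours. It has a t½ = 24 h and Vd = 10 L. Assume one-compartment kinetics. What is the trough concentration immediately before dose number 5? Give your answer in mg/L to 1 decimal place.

4.7 mg/L

f = (1/2)^(τ/t½) = (1/2)^(24/24) ≈ 0.5000.
C₀ = D/Vd = 50/10 ≈ 5.000 mg/L.
Before the 5th dose, 4 doses have been given. Superposition: Cmin = C₀·(f + f² + … + f^4).
≈ 5.000 × (0.5000 + 0.2500 + 0.1250 + 0.0625) ≈ 5.000 × 0.9375 ≈ 4.688 mg/L.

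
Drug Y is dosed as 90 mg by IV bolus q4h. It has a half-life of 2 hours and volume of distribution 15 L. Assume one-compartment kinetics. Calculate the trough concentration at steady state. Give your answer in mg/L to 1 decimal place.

τ = 4 h = 2 half-lives, so f = (1/2)^2 = 0.25.
Accumulation ratio R = 1/(1 − f) = 1/0.75 = 4/3.
Single-dose peak C₀ = D/Vd = 90/15 = 6 mg/L.
Steady-state peak Cmax,ss = C₀·R = 6 × 4/3 ≈ 8.000 mg/L.
Steady-state trough Cmin,ss = Cmax,ss·f ≈ 8.000 × 0.25 ≈ 2.000 mg/L.

2.0 mg/L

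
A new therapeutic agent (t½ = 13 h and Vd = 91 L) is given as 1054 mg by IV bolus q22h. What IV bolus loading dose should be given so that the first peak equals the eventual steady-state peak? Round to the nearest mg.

f = (1/2)^(22/13) ≈ 0.309432; accumulation ratio R = 1/(1−f) ≈ 1.44808.
Loading dose to hit Cmax,ss on first dose: D_load = D_maint·R ≈ 1054 × 1.44808 ≈ 1526.28 mg.

1526 mg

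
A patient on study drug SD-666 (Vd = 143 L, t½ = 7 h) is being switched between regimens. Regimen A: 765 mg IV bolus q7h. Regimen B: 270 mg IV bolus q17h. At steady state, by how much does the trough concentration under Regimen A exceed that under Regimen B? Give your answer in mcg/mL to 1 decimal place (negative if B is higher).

4.9 mcg/mL

Regimen A: f = (1/2)^(7/7) ≈ 0.5000; Cmin,ss = (765/143)·f/(1−f) ≈ 5.350 mcg/mL.
Regimen B: f = (1/2)^(17/7) ≈ 0.1857; Cmin,ss = (270/143)·f/(1−f) ≈ 0.431 mcg/mL.
Difference ≈ 5.350 − 0.431 ≈ 4.919 mcg/mL.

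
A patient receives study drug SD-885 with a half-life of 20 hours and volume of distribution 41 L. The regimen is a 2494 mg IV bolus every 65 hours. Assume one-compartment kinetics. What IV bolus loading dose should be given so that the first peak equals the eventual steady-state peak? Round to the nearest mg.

f = (1/2)^(65/20) ≈ 0.105112; accumulation ratio R = 1/(1−f) ≈ 1.11746.
Loading dose to hit Cmax,ss on first dose: D_load = D_maint·R ≈ 2494 × 1.11746 ≈ 2786.95 mg.

2787 mg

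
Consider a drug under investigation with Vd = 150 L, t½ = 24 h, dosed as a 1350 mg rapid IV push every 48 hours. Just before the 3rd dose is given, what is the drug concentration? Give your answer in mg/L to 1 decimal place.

f = (1/2)^(τ/t½) = (1/2)^(48/24) ≈ 0.2500.
C₀ = D/Vd = 1350/150 ≈ 9.000 mg/L.
Before the 3rd dose, 2 doses have been given. Superposition: Cmin = C₀·(f + f²).
≈ 9.000 × (0.2500 + 0.0625) ≈ 9.000 × 0.3125 ≈ 2.812 mg/L.

2.8 mg/L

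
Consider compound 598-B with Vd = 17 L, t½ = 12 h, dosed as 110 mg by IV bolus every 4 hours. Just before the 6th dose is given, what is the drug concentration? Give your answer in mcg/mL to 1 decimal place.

17.1 mcg/mL

f = (1/2)^(τ/t½) = (1/2)^(4/12) ≈ 0.7937.
C₀ = D/Vd = 110/17 ≈ 6.471 mcg/mL.
Before the 6th dose, 5 doses have been given. Superposition: Cmin = C₀·(f + f² + … + f^5).
≈ 6.471 × (0.7937 + 0.6300 + 0.5000 + 0.3968 + 0.3150) ≈ 6.471 × 2.6355 ≈ 17.054 mcg/mL.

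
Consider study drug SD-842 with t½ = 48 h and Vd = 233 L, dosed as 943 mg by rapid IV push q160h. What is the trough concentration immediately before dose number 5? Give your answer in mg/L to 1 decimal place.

0.4 mg/L

f = (1/2)^(τ/t½) = (1/2)^(160/48) ≈ 0.0992.
C₀ = D/Vd = 943/233 ≈ 4.047 mg/L.
Before the 5th dose, 4 doses have been given. Superposition: Cmin = C₀·(f + f² + … + f^4).
≈ 4.047 × (0.0992 + 0.0098 + 0.0010 + 0.0001) ≈ 4.047 × 0.1101 ≈ 0.446 mg/L.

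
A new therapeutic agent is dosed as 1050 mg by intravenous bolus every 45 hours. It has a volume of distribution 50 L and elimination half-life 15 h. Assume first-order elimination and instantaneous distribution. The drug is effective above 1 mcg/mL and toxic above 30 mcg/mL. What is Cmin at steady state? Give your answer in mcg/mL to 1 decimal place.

3.0 mcg/mL

The dosing interval is 3 half-lives, so f = 2^(−3) = 0.125.
Accumulation ratio R = 1/(1 − f) = 1/0.875 = 8/7.
Single-dose peak C₀ = D/Vd = 1050/50 = 21 mcg/mL.
Steady-state peak Cmax,ss = C₀·R = 21 × 8/7 ≈ 24.000 mcg/mL.
Steady-state trough Cmin,ss = Cmax,ss·f ≈ 24.000 × 0.125 ≈ 3.000 mcg/mL.
Trough 3.0 mcg/mL vs MEC 1 mcg/mL: adequate.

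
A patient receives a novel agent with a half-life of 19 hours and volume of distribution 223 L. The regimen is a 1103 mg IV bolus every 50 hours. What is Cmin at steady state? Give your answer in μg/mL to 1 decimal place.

τ/t½ = 50/19 ≈ 2.6316, so fraction remaining f = (1/2)^(50/19) ≈ 0.1614.
At steady state, accumulation factor R = 1/(1 − e^(−kτ)) ≈ 1.1925.
Each bolus raises the concentration by D/Vd = 1103/223 ≈ 4.946 μg/mL.
Steady-state peak Cmax,ss = C₀·R ≈ 4.946 × 1.1925 ≈ 5.898 μg/mL.
Steady-state trough Cmin,ss = Cmax,ss·f ≈ 5.898 × 0.1614 ≈ 0.952 μg/mL.

1.0 μg/mL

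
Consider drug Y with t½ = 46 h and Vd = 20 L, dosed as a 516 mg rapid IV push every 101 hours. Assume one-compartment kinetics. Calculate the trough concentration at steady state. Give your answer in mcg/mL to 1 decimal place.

τ/t½ = 101/46 ≈ 2.1957, so fraction remaining f = (1/2)^(101/46) ≈ 0.2183.
Accumulation ratio R = 1/(1 − f) ≈ 1/0.7817 ≈ 1.2793.
Each bolus raises the concentration by D/Vd = 516/20 ≈ 25.800 mcg/mL.
Steady-state peak Cmax,ss = C₀·R ≈ 25.800 × 1.2793 ≈ 33.006 mcg/mL.
One interval later, Cmin,ss = Cmax,ss·e^(−kτ) ≈ 33.006 × 0.2183 ≈ 7.205 mcg/mL.

7.2 mcg/mL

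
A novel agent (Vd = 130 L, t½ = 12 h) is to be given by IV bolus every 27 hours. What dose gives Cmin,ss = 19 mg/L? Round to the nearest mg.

τ/t½ = 27/12 ≈ 2.25, so f = (1/2)^(27/12) ≈ 0.210224.
Cmin,ss = (D/Vd)·f/(1−f), so D = Cmin,ss·Vd·(1−f)/f.
D = 19 × 130 × (1−f)/f ≈ 19 × 130 × 3.75683 ≈ 9279.37 mg.

9279 mg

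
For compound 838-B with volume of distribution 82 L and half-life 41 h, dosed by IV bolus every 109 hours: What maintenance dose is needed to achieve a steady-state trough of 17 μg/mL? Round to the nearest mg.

7408 mg

τ/t½ = 109/41 ≈ 2.6585, so f = (1/2)^(109/41) ≈ 0.158380.
Cmin,ss = (D/Vd)·f/(1−f), so D = Cmin,ss·Vd·(1−f)/f.
D = 17 × 82 × (1−f)/f ≈ 17 × 82 × 5.31393 ≈ 7407.62 mg.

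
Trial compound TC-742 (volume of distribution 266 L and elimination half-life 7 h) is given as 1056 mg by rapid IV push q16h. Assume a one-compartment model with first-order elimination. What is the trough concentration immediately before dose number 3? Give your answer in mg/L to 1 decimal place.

f = (1/2)^(τ/t½) = (1/2)^(16/7) ≈ 0.2051.
C₀ = D/Vd = 1056/266 ≈ 3.970 mg/L.
Before the 3rd dose, 2 doses have been given. Superposition: Cmin = C₀·(f + f²).
≈ 3.970 × (0.2051 + 0.0421) ≈ 3.970 × 0.2472 ≈ 0.981 mg/L.

1.0 mg/L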